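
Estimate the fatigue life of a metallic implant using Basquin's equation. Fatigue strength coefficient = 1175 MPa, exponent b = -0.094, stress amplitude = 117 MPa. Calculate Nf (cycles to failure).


sigma_a = sigma_f' * (2Nf)^b
2Nf = (sigma_a/sigma_f')^(1/b)
2Nf = (117/1175)^(1/-0.094)
2Nf = 4.5498811e+10
Nf = 2.2749e+10


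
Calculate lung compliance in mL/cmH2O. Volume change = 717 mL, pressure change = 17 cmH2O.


C = dV / dP
C = 717 / 17
C = 42.18 mL/cmH2O


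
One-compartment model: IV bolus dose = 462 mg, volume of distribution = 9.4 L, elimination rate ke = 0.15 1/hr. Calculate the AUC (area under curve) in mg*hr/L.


C0 = Dose/Vd = 462/9.4 = 49.1489 mg/L
AUC = C0/ke = 49.1489/0.15
AUC = 327.7 mg*hr/L


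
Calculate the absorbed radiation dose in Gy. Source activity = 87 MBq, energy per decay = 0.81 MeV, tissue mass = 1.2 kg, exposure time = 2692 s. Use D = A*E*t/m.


A = 87 MBq = 8.7000e+07 Bq
E = 0.81 MeV = 1.29762e-13 J
D = A*E*t/m = 8.7000e+07*1.29762e-13*2692/1.2
D = 0.02533 Gy


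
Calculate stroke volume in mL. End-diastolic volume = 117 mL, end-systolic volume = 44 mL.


SV = EDV - ESV
SV = 117 - 44
SV = 73 mL


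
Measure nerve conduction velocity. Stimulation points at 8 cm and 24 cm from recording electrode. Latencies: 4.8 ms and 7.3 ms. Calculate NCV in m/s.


Distance = (24 - 8) / 100 = 0.16 m
dt = (7.3 - 4.8) / 1000 = 0.0025 s
NCV = dist / dt = 64 m/s


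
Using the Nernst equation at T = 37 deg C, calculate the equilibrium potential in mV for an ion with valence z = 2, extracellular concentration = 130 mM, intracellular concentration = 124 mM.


E = (RT/(zF)) * ln(C_out/C_in)
T = 37 + 273.15 = 310.15 K
E = (8.314 * 310.15 / (2 * 96485)) * ln(130/124)
E = 0.6314 mV


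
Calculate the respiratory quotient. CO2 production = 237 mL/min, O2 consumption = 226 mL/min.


RQ = VCO2 / VO2
RQ = 237 / 226
RQ = 1.049


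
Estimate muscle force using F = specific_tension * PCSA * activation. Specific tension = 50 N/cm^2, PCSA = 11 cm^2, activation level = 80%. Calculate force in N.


F = sigma * PCSA * activation
F = 50 * 11 * 0.8
F = 440 N


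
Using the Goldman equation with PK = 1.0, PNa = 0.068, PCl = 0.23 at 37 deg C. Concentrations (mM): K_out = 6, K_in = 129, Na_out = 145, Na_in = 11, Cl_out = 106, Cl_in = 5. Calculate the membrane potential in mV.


Vm = (RT/F)*ln((PK*Ko + PNa*Nao + PCl*Cli)/(PK*Ki + PNa*Nai + PCl*Clo))
Numer = 17.01, Denom = 154.128
Vm = -58.9 mV


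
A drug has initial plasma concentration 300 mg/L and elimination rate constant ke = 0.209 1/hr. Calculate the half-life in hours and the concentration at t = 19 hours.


t_half = ln(2) / ke = 0.693147 / 0.209 = 3.316 hr
C(t) = C0 * exp(-ke*t) = 300 * exp(-0.209*19)
C(19) = 5.656 mg/L


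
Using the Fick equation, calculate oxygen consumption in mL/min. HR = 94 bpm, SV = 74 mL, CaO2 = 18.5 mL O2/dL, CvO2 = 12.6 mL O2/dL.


CO = HR*SV = 94*74/1000 = 6.956 L/min
a-v O2 diff = 18.5 - 12.6 = 5.9 mL/dL
VO2 = CO * (CaO2-CvO2) * 10 dL/L
VO2 = 6.956 * 5.9 * 10
VO2 = 410.4 mL/min


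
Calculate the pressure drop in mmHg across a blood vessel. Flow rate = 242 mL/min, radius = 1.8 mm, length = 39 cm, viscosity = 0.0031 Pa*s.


dP = 8*mu*L*Q / (pi*r^4)
Q = 242 mL/min = 4.03333e-06 m^3/s
dP = 1182.88 Pa = 1182.88 / 133.322 mmHg = 8.872 mmHg


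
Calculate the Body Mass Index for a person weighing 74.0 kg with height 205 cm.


BMI = weight / height^2
height = 205 cm = 2.05 m
BMI = 74.0 / 2.05^2
BMI = 17.61 kg/m^2


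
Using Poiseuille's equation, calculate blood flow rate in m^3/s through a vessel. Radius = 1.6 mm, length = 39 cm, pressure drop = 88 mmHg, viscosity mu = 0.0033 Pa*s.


Q = pi*r^4*dP / (8*mu*L)
r = 0.0016 m, L = 0.39 m
dP = 88 mmHg = 11732.336 Pa
Q = 2.3461e-05 m^3/s


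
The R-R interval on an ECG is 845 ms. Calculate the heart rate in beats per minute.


HR = 60 / RR_interval(s)
RR = 845 ms = 0.845 s
HR = 60 / 0.845 = 71.01 bpm


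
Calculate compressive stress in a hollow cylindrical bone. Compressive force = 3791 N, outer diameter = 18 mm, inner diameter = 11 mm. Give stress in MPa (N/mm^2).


A = pi*(r_o^2 - r_i^2)
r_o = 9 mm, r_i = 5.5 mm
A = 159.436 mm^2
sigma = F/A = 3791 / 159.436
sigma = 23.78 MPa


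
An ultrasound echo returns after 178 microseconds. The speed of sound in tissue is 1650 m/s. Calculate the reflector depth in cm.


depth = c * t / 2
t = 178 us = 1.7800e-04 s
depth = 1650 * 1.7800e-04 / 2
depth = 0.14685 m = 14.685 cm


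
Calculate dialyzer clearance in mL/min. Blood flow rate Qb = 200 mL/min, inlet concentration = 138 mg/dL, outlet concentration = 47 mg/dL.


K = Qb * (Cb_in - Cb_out) / Cb_in
K = 200 * (138 - 47) / 138
K = 131.9 mL/min


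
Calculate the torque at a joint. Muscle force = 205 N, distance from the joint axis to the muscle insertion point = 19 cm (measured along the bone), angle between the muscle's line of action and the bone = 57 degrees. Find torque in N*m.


Torque = F * d * sin(theta)   (moment arm = d*sin(theta))
d = 19 cm = 0.19 m
Torque = 205 * 0.19 * sin(57)
Torque = 32.67 N*m


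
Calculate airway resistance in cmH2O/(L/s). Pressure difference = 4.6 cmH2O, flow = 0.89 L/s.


R = dP / flow
R = 4.6 / 0.89
R = 5.169 cmH2O/(L/s)


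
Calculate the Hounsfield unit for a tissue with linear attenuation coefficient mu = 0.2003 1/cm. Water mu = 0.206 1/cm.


HU = ((mu_tissue - mu_water) / mu_water) * 1000
HU = ((0.2003 - 0.206) / 0.206) * 1000
HU = -27.67


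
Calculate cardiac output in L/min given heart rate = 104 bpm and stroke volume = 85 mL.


CO = HR * SV
CO = 104 * 85 / 1000
CO = 8.84 L/min


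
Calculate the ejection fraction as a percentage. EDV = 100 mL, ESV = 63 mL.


SV = EDV - ESV = 100 - 63 = 37 mL
EF = SV/EDV * 100 = 37/100 * 100
EF = 37%


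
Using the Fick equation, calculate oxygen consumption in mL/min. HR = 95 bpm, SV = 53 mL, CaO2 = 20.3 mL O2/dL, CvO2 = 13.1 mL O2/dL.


CO = HR*SV = 95*53/1000 = 5.035 L/min
a-v O2 diff = 20.3 - 13.1 = 7.2 mL/dL
VO2 = CO * (CaO2-CvO2) * 10 dL/L
VO2 = 5.035 * 7.2 * 10
VO2 = 362.5 mL/min


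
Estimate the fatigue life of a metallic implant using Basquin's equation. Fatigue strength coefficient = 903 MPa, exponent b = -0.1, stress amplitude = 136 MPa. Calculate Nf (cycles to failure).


sigma_a = sigma_f' * (2Nf)^b
2Nf = (sigma_a/sigma_f')^(1/b)
2Nf = (136/903)^(1/-0.1)
2Nf = 1.6652844e+08
Nf = 8.3264e+07


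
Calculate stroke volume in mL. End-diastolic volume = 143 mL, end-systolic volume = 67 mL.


SV = EDV - ESV
SV = 143 - 67
SV = 76 mL


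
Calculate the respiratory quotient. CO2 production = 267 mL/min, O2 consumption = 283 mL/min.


RQ = VCO2 / VO2
RQ = 267 / 283
RQ = 0.9435


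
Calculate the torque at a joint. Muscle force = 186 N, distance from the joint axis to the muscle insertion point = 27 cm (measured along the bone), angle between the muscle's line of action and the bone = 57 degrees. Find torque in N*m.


Torque = F * d * sin(theta)   (moment arm = d*sin(theta))
d = 27 cm = 0.27 m
Torque = 186 * 0.27 * sin(57)
Torque = 42.12 N*m


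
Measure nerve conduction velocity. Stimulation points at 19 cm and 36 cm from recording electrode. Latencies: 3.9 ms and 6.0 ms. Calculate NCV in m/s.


Distance = (36 - 19) / 100 = 0.17 m
dt = (6.0 - 3.9) / 1000 = 0.0021 s
NCV = dist / dt = 80.95 m/s


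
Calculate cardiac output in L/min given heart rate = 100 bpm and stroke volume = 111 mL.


CO = HR * SV
CO = 100 * 111 / 1000
CO = 11.1 L/min


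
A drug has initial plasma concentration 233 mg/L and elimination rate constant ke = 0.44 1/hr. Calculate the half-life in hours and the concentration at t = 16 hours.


t_half = ln(2) / ke = 0.693147 / 0.44 = 1.575 hr
C(t) = C0 * exp(-ke*t) = 233 * exp(-0.44*16)
C(16) = 0.2041 mg/L


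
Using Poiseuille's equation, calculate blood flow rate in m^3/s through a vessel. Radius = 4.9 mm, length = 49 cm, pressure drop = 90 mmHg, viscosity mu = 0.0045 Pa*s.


Q = pi*r^4*dP / (8*mu*L)
r = 0.0049 m, L = 0.49 m
dP = 90 mmHg = 11998.98 Pa
Q = 0.001232 m^3/s


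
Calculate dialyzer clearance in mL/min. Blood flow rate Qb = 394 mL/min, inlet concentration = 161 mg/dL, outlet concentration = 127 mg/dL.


K = Qb * (Cb_in - Cb_out) / Cb_in
K = 394 * (161 - 127) / 161
K = 83.2 mL/min


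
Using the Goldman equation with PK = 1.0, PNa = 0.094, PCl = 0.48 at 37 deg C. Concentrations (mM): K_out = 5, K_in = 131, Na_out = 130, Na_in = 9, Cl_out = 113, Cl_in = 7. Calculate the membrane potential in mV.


Vm = (RT/F)*ln((PK*Ko + PNa*Nao + PCl*Cli)/(PK*Ki + PNa*Nai + PCl*Clo))
Numer = 20.58, Denom = 186.086
Vm = -58.85 mV


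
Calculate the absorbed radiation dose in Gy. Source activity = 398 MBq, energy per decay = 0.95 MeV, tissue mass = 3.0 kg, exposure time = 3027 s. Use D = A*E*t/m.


A = 398 MBq = 3.9800e+08 Bq
E = 0.95 MeV = 1.5219e-13 J
D = A*E*t/m = 3.9800e+08*1.5219e-13*3027/3.0
D = 0.06112 Gy


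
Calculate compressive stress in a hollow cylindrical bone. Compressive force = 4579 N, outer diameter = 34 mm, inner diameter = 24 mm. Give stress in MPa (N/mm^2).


A = pi*(r_o^2 - r_i^2)
r_o = 17 mm, r_i = 12 mm
A = 455.531 mm^2
sigma = F/A = 4579 / 455.531
sigma = 10.05 MPa


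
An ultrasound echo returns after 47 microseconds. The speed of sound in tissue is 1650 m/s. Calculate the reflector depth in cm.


depth = c * t / 2
t = 47 us = 4.7000e-05 s
depth = 1650 * 4.7000e-05 / 2
depth = 0.038775 m = 3.8775 cm


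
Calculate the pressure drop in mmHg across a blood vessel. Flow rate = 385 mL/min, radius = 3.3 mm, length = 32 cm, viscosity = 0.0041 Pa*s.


dP = 8*mu*L*Q / (pi*r^4)
Q = 385 mL/min = 6.41667e-06 m^3/s
dP = 180.771 Pa = 180.771 / 133.322 mmHg = 1.356 mmHg


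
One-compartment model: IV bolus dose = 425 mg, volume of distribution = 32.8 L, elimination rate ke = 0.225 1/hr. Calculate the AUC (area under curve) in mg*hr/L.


C0 = Dose/Vd = 425/32.8 = 12.9573 mg/L
AUC = C0/ke = 12.9573/0.225
AUC = 57.59 mg*hr/L


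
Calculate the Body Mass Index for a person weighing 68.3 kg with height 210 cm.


BMI = weight / height^2
height = 210 cm = 2.1 m
BMI = 68.3 / 2.1^2
BMI = 15.49 kg/m^2


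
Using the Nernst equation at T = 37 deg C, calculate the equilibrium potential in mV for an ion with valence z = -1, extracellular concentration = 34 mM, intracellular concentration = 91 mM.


E = (RT/(zF)) * ln(C_out/C_in)
T = 37 + 273.15 = 310.15 K
E = (8.314 * 310.15 / (-1 * 96485)) * ln(34/91)
E = 26.31 mV


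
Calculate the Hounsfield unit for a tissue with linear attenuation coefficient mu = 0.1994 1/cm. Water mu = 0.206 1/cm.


HU = ((mu_tissue - mu_water) / mu_water) * 1000
HU = ((0.1994 - 0.206) / 0.206) * 1000
HU = -32.04


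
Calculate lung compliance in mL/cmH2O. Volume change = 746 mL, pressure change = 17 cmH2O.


C = dV / dP
C = 746 / 17
C = 43.88 mL/cmH2O


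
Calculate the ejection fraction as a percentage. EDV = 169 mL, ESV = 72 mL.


SV = EDV - ESV = 169 - 72 = 97 mL
EF = SV/EDV * 100 = 97/169 * 100
EF = 57.4%


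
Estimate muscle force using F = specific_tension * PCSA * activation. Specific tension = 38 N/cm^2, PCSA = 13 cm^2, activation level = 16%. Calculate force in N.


F = sigma * PCSA * activation
F = 38 * 13 * 0.16
F = 79.04 N


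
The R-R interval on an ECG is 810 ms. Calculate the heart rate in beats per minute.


HR = 60 / RR_interval(s)
RR = 810 ms = 0.81 s
HR = 60 / 0.81 = 74.07 bpm


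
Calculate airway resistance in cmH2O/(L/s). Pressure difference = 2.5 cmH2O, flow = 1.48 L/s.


R = dP / flow
R = 2.5 / 1.48
R = 1.689 cmH2O/(L/s)


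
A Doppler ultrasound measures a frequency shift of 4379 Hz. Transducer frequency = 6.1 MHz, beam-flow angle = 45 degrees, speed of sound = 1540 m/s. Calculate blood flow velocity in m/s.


v = fd * c / (2 * f0 * cos(theta))
v = 4379 * 1540 / (2 * 6.1000e+06 * cos(45))
v = 0.7817 m/s


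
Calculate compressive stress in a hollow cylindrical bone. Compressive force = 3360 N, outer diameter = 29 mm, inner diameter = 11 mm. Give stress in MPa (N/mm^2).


A = pi*(r_o^2 - r_i^2)
r_o = 14.5 mm, r_i = 5.5 mm
A = 565.487 mm^2
sigma = F/A = 3360 / 565.487
sigma = 5.942 MPa


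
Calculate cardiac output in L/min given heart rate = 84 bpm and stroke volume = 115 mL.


CO = HR * SV
CO = 84 * 115 / 1000
CO = 9.66 L/min


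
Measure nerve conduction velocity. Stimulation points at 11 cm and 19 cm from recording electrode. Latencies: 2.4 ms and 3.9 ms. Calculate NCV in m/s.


Distance = (19 - 11) / 100 = 0.08 m
dt = (3.9 - 2.4) / 1000 = 0.0015 s
NCV = dist / dt = 53.33 m/s


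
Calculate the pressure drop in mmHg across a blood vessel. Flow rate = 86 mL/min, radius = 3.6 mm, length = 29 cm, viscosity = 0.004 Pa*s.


dP = 8*mu*L*Q / (pi*r^4)
Q = 86 mL/min = 1.43333e-06 m^3/s
dP = 25.2078 Pa = 25.2078 / 133.322 mmHg = 0.1891 mmHg


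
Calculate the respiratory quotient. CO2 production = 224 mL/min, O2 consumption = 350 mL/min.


RQ = VCO2 / VO2
RQ = 224 / 350
RQ = 0.64


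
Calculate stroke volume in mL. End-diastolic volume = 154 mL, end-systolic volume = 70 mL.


SV = EDV - ESV
SV = 154 - 70
SV = 84 mL


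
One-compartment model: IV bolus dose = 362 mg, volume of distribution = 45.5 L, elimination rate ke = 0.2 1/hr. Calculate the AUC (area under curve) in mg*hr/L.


C0 = Dose/Vd = 362/45.5 = 7.95604 mg/L
AUC = C0/ke = 7.95604/0.2
AUC = 39.78 mg*hr/L


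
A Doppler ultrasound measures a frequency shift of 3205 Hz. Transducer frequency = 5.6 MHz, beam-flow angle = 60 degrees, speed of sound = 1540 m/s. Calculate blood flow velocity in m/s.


v = fd * c / (2 * f0 * cos(theta))
v = 3205 * 1540 / (2 * 5.6000e+06 * cos(60))
v = 0.8814 m/s


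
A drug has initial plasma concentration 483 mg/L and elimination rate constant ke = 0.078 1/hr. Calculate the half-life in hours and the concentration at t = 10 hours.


t_half = ln(2) / ke = 0.693147 / 0.078 = 8.886 hr
C(t) = C0 * exp(-ke*t) = 483 * exp(-0.078*10)
C(10) = 221.4 mg/L


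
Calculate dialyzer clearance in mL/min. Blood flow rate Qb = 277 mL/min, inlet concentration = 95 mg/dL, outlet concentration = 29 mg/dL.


K = Qb * (Cb_in - Cb_out) / Cb_in
K = 277 * (95 - 29) / 95
K = 192.4 mL/min


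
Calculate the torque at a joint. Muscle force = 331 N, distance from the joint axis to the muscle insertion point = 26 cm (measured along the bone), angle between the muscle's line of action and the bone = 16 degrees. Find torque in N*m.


Torque = F * d * sin(theta)   (moment arm = d*sin(theta))
d = 26 cm = 0.26 m
Torque = 331 * 0.26 * sin(16)
Torque = 23.72 N*m


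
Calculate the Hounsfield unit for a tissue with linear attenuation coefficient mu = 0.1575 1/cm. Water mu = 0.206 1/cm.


HU = ((mu_tissue - mu_water) / mu_water) * 1000
HU = ((0.1575 - 0.206) / 0.206) * 1000
HU = -235.4


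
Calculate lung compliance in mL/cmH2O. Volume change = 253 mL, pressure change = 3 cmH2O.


C = dV / dP
C = 253 / 3
C = 84.33 mL/cmH2O


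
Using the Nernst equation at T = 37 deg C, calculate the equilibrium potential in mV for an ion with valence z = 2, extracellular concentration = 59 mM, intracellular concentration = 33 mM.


E = (RT/(zF)) * ln(C_out/C_in)
T = 37 + 273.15 = 310.15 K
E = (8.314 * 310.15 / (2 * 96485)) * ln(59/33)
E = 7.764 mV


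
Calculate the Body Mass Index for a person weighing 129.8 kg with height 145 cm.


BMI = weight / height^2
height = 145 cm = 1.45 m
BMI = 129.8 / 1.45^2
BMI = 61.74 kg/m^2


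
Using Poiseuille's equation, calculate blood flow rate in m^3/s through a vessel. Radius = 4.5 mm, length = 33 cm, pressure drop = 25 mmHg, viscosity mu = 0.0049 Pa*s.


Q = pi*r^4*dP / (8*mu*L)
r = 0.0045 m, L = 0.33 m
dP = 25 mmHg = 3333.05 Pa
Q = 3.3193e-04 m^3/s


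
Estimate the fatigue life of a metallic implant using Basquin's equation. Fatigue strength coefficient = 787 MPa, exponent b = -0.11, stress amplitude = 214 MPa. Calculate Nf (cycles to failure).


sigma_a = sigma_f' * (2Nf)^b
2Nf = (sigma_a/sigma_f')^(1/b)
2Nf = (214/787)^(1/-0.11)
2Nf = 138504.3
Nf = 6.925e+04


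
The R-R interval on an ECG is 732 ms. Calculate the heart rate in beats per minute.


HR = 60 / RR_interval(s)
RR = 732 ms = 0.732 s
HR = 60 / 0.732 = 81.97 bpm


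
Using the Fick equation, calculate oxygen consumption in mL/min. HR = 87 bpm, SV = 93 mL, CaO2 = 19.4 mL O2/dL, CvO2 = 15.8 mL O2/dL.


CO = HR*SV = 87*93/1000 = 8.091 L/min
a-v O2 diff = 19.4 - 15.8 = 3.6 mL/dL
VO2 = CO * (CaO2-CvO2) * 10 dL/L
VO2 = 8.091 * 3.6 * 10
VO2 = 291.3 mL/min


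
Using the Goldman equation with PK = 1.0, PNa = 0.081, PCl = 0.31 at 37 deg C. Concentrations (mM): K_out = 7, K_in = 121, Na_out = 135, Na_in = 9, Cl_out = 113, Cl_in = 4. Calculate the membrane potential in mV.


Vm = (RT/F)*ln((PK*Ko + PNa*Nao + PCl*Cli)/(PK*Ki + PNa*Nai + PCl*Clo))
Numer = 19.175, Denom = 156.759
Vm = -56.15 mV


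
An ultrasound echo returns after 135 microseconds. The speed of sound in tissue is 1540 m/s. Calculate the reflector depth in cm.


depth = c * t / 2
t = 135 us = 1.3500e-04 s
depth = 1540 * 1.3500e-04 / 2
depth = 0.10395 m = 10.395 cm


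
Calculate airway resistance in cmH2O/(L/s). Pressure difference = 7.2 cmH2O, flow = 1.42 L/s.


R = dP / flow
R = 7.2 / 1.42
R = 5.07 cmH2O/(L/s)


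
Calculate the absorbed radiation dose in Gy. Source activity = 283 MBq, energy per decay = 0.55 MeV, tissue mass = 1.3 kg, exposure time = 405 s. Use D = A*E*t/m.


A = 283 MBq = 2.8300e+08 Bq
E = 0.55 MeV = 8.811e-14 J
D = A*E*t/m = 2.8300e+08*8.811e-14*405/1.3
D = 0.007768 Gy


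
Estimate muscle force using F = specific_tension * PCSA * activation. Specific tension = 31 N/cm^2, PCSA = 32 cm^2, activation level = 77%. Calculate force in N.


F = sigma * PCSA * activation
F = 31 * 32 * 0.77
F = 763.8 N


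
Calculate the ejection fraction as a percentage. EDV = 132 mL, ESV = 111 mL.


SV = EDV - ESV = 132 - 111 = 21 mL
EF = SV/EDV * 100 = 21/132 * 100
EF = 15.91%


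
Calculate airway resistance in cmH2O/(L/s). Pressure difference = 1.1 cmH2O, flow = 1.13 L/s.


R = dP / flow
R = 1.1 / 1.13
R = 0.9735 cmH2O/(L/s)


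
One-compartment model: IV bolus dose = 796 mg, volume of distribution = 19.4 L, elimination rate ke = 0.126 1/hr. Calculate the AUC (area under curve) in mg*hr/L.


C0 = Dose/Vd = 796/19.4 = 41.0309 mg/L
AUC = C0/ke = 41.0309/0.126
AUC = 325.6 mg*hr/L


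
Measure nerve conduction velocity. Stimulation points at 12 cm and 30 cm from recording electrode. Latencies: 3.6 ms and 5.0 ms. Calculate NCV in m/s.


Distance = (30 - 12) / 100 = 0.18 m
dt = (5.0 - 3.6) / 1000 = 0.0014 s
NCV = dist / dt = 128.6 m/s


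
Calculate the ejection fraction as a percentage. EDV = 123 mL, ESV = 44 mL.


SV = EDV - ESV = 123 - 44 = 79 mL
EF = SV/EDV * 100 = 79/123 * 100
EF = 64.23%


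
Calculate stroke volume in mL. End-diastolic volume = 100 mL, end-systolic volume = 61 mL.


SV = EDV - ESV
SV = 100 - 61
SV = 39 mL


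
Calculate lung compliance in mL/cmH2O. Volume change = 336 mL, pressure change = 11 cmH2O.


C = dV / dP
C = 336 / 11
C = 30.55 mL/cmH2O


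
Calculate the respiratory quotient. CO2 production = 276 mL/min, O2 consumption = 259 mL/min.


RQ = VCO2 / VO2
RQ = 276 / 259
RQ = 1.066


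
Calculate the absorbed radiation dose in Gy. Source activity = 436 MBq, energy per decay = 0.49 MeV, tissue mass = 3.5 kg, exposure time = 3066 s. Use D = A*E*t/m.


A = 436 MBq = 4.3600e+08 Bq
E = 0.49 MeV = 7.8498e-14 J
D = A*E*t/m = 4.3600e+08*7.8498e-14*3066/3.5
D = 0.02998 Gy


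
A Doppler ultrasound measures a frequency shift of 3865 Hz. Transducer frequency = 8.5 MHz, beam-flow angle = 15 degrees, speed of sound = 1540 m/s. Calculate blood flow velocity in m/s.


v = fd * c / (2 * f0 * cos(theta))
v = 3865 * 1540 / (2 * 8.5000e+06 * cos(15))
v = 0.3625 m/s


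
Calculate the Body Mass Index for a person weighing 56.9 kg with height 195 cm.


BMI = weight / height^2
height = 195 cm = 1.95 m
BMI = 56.9 / 1.95^2
BMI = 14.96 kg/m^2


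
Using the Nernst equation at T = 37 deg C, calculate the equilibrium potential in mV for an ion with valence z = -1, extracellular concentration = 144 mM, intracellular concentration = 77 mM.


E = (RT/(zF)) * ln(C_out/C_in)
T = 37 + 273.15 = 310.15 K
E = (8.314 * 310.15 / (-1 * 96485)) * ln(144/77)
E = -16.73 mV


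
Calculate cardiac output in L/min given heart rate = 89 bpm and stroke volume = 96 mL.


CO = HR * SV
CO = 89 * 96 / 1000
CO = 8.544 L/min


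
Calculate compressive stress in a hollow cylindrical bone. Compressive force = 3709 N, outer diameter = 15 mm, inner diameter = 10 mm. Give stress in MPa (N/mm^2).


A = pi*(r_o^2 - r_i^2)
r_o = 7.5 mm, r_i = 5 mm
A = 98.1748 mm^2
sigma = F/A = 3709 / 98.1748
sigma = 37.78 MPa


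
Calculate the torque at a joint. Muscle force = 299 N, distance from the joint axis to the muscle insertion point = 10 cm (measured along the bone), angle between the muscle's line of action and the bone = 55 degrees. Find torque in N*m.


Torque = F * d * sin(theta)   (moment arm = d*sin(theta))
d = 10 cm = 0.1 m
Torque = 299 * 0.1 * sin(55)
Torque = 24.49 N*m


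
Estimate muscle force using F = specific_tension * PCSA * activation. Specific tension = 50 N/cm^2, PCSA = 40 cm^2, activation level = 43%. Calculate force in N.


F = sigma * PCSA * activation
F = 50 * 40 * 0.43
F = 860 N


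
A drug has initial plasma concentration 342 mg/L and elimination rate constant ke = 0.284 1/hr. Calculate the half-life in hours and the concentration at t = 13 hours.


t_half = ln(2) / ke = 0.693147 / 0.284 = 2.441 hr
C(t) = C0 * exp(-ke*t) = 342 * exp(-0.284*13)
C(13) = 8.523 mg/L


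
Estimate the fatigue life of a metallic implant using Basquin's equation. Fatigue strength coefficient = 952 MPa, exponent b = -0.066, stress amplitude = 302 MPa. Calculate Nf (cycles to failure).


sigma_a = sigma_f' * (2Nf)^b
2Nf = (sigma_a/sigma_f')^(1/b)
2Nf = (302/952)^(1/-0.066)
2Nf = 35892200
Nf = 1.7946e+07


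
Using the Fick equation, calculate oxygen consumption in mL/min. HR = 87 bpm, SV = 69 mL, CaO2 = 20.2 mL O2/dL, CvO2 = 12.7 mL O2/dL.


CO = HR*SV = 87*69/1000 = 6.003 L/min
a-v O2 diff = 20.2 - 12.7 = 7.5 mL/dL
VO2 = CO * (CaO2-CvO2) * 10 dL/L
VO2 = 6.003 * 7.5 * 10
VO2 = 450.2 mL/min


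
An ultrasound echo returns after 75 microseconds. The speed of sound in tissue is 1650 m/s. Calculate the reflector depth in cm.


depth = c * t / 2
t = 75 us = 7.5000e-05 s
depth = 1650 * 7.5000e-05 / 2
depth = 0.061875 m = 6.1875 cm


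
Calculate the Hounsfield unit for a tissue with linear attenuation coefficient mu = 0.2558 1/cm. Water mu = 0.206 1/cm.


HU = ((mu_tissue - mu_water) / mu_water) * 1000
HU = ((0.2558 - 0.206) / 0.206) * 1000
HU = 241.7


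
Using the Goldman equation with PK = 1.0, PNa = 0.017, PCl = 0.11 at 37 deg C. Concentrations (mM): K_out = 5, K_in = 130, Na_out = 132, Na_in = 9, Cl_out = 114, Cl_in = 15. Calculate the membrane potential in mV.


Vm = (RT/F)*ln((PK*Ko + PNa*Nao + PCl*Cli)/(PK*Ki + PNa*Nai + PCl*Clo))
Numer = 8.894, Denom = 142.693
Vm = -74.17 mV


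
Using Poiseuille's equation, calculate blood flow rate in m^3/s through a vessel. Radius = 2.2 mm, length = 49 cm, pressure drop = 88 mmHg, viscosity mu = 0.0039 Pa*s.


Q = pi*r^4*dP / (8*mu*L)
r = 0.0022 m, L = 0.49 m
dP = 88 mmHg = 11732.336 Pa
Q = 5.6477e-05 m^3/s


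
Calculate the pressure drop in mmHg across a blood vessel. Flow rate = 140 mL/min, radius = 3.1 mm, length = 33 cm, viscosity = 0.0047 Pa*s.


dP = 8*mu*L*Q / (pi*r^4)
Q = 140 mL/min = 2.33333e-06 m^3/s
dP = 99.7887 Pa = 99.7887 / 133.322 mmHg = 0.7485 mmHg


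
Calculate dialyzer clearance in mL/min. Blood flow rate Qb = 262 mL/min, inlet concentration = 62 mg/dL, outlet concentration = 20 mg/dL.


K = Qb * (Cb_in - Cb_out) / Cb_in
K = 262 * (62 - 20) / 62
K = 177.5 mL/min


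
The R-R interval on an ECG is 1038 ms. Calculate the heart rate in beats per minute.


HR = 60 / RR_interval(s)
RR = 1038 ms = 1.038 s
HR = 60 / 1.038 = 57.8 bpm


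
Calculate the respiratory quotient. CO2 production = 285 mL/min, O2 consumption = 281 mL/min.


RQ = VCO2 / VO2
RQ = 285 / 281
RQ = 1.014


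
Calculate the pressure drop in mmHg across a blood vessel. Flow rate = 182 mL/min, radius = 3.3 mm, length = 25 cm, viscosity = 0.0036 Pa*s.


dP = 8*mu*L*Q / (pi*r^4)
Q = 182 mL/min = 3.03333e-06 m^3/s
dP = 58.6201 Pa = 58.6201 / 133.322 mmHg = 0.4397 mmHg


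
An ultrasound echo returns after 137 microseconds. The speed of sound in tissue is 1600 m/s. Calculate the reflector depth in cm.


depth = c * t / 2
t = 137 us = 1.3700e-04 s
depth = 1600 * 1.3700e-04 / 2
depth = 0.1096 m = 10.96 cm


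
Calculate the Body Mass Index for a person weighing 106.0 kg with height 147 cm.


BMI = weight / height^2
height = 147 cm = 1.47 m
BMI = 106.0 / 1.47^2
BMI = 49.05 kg/m^2


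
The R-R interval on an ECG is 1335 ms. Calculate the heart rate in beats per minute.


HR = 60 / RR_interval(s)
RR = 1335 ms = 1.335 s
HR = 60 / 1.335 = 44.94 bpm


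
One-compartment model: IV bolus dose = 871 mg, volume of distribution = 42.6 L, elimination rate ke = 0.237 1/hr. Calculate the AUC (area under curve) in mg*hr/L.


C0 = Dose/Vd = 871/42.6 = 20.446 mg/L
AUC = C0/ke = 20.446/0.237
AUC = 86.27 mg*hr/L


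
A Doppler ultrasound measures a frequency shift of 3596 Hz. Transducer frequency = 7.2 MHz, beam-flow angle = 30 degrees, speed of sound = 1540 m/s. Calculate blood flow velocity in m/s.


v = fd * c / (2 * f0 * cos(theta))
v = 3596 * 1540 / (2 * 7.2000e+06 * cos(30))
v = 0.4441 m/s


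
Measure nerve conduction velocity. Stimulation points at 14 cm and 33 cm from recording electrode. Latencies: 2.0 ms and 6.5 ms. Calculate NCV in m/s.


Distance = (33 - 14) / 100 = 0.19 m
dt = (6.5 - 2.0) / 1000 = 0.0045 s
NCV = dist / dt = 42.22 m/s


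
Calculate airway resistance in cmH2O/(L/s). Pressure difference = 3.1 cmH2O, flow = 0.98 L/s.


R = dP / flow
R = 3.1 / 0.98
R = 3.163 cmH2O/(L/s)


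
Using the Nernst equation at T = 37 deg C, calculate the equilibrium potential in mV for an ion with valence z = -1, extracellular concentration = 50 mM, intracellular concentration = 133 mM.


E = (RT/(zF)) * ln(C_out/C_in)
T = 37 + 273.15 = 310.15 K
E = (8.314 * 310.15 / (-1 * 96485)) * ln(50/133)
E = 26.15 mV


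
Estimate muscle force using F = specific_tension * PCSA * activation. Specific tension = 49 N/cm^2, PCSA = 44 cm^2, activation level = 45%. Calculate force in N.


F = sigma * PCSA * activation
F = 49 * 44 * 0.45
F = 970.2 N


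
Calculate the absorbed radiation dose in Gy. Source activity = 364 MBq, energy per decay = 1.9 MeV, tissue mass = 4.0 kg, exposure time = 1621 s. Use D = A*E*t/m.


A = 364 MBq = 3.6400e+08 Bq
E = 1.9 MeV = 3.0438e-13 J
D = A*E*t/m = 3.6400e+08*3.0438e-13*1621/4.0
D = 0.0449 Gy


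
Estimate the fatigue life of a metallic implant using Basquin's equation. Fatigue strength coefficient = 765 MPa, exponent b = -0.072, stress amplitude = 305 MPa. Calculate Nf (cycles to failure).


sigma_a = sigma_f' * (2Nf)^b
2Nf = (sigma_a/sigma_f')^(1/b)
2Nf = (305/765)^(1/-0.072)
2Nf = 352118.49
Nf = 1.761e+05


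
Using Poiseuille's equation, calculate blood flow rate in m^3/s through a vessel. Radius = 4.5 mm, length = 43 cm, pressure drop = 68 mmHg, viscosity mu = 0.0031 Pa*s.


Q = pi*r^4*dP / (8*mu*L)
r = 0.0045 m, L = 0.43 m
dP = 68 mmHg = 9065.896 Pa
Q = 0.001095 m^3/s


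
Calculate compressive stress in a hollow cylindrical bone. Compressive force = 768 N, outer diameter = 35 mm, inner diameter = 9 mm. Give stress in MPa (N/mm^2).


A = pi*(r_o^2 - r_i^2)
r_o = 17.5 mm, r_i = 4.5 mm
A = 898.495 mm^2
sigma = F/A = 768 / 898.495
sigma = 0.8548 MPa


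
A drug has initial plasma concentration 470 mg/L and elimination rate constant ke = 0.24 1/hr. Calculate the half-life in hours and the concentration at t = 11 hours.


t_half = ln(2) / ke = 0.693147 / 0.24 = 2.888 hr
C(t) = C0 * exp(-ke*t) = 470 * exp(-0.24*11)
C(11) = 33.54 mg/L


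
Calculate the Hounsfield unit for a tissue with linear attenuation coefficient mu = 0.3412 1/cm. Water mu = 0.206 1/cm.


HU = ((mu_tissue - mu_water) / mu_water) * 1000
HU = ((0.3412 - 0.206) / 0.206) * 1000
HU = 656.3


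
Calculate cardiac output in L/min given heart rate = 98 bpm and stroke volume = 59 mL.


CO = HR * SV
CO = 98 * 59 / 1000
CO = 5.782 L/min


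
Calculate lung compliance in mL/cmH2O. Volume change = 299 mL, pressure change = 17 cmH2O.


C = dV / dP
C = 299 / 17
C = 17.59 mL/cmH2O


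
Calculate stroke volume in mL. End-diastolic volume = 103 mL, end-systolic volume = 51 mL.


SV = EDV - ESV
SV = 103 - 51
SV = 52 mL


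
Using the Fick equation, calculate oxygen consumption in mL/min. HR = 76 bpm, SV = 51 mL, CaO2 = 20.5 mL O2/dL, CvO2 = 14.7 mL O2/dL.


CO = HR*SV = 76*51/1000 = 3.876 L/min
a-v O2 diff = 20.5 - 14.7 = 5.8 mL/dL
VO2 = CO * (CaO2-CvO2) * 10 dL/L
VO2 = 3.876 * 5.8 * 10
VO2 = 224.8 mL/min


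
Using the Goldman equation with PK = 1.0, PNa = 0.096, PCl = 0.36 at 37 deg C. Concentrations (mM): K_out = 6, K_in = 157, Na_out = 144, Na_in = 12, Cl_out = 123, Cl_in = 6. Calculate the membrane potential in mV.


Vm = (RT/F)*ln((PK*Ko + PNa*Nao + PCl*Cli)/(PK*Ki + PNa*Nai + PCl*Clo))
Numer = 21.984, Denom = 202.432
Vm = -59.33 mV


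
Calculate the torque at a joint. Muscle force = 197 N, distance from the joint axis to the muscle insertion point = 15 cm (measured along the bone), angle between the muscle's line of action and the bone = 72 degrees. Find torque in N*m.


Torque = F * d * sin(theta)   (moment arm = d*sin(theta))
d = 15 cm = 0.15 m
Torque = 197 * 0.15 * sin(72)
Torque = 28.1 N*m


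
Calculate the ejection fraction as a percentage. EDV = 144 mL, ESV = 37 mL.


SV = EDV - ESV = 144 - 37 = 107 mL
EF = SV/EDV * 100 = 107/144 * 100
EF = 74.31%


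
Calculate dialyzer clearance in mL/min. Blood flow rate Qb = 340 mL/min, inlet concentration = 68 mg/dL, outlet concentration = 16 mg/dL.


K = Qb * (Cb_in - Cb_out) / Cb_in
K = 340 * (68 - 16) / 68
K = 260 mL/min


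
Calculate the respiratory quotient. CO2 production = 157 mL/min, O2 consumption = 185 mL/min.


RQ = VCO2 / VO2
RQ = 157 / 185
RQ = 0.8486


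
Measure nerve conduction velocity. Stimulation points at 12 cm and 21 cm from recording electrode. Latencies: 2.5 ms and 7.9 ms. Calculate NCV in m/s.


Distance = (21 - 12) / 100 = 0.09 m
dt = (7.9 - 2.5) / 1000 = 0.0054 s
NCV = dist / dt = 16.67 m/s


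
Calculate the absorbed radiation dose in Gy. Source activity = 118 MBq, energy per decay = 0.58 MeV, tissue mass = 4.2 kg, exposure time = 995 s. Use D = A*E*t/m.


A = 118 MBq = 1.1800e+08 Bq
E = 0.58 MeV = 9.2916e-14 J
D = A*E*t/m = 1.1800e+08*9.2916e-14*995/4.2
D = 0.002597 Gy


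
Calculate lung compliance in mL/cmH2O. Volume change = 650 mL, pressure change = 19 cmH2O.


C = dV / dP
C = 650 / 19
C = 34.21 mL/cmH2O


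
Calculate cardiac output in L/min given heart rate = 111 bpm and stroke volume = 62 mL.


CO = HR * SV
CO = 111 * 62 / 1000
CO = 6.882 L/min


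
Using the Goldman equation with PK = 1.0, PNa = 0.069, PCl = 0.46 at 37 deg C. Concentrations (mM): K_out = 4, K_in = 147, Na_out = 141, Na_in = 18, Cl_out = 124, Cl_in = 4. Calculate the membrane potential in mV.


Vm = (RT/F)*ln((PK*Ko + PNa*Nao + PCl*Cli)/(PK*Ki + PNa*Nai + PCl*Clo))
Numer = 15.569, Denom = 205.282
Vm = -68.93 mV


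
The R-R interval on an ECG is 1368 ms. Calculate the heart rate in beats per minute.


HR = 60 / RR_interval(s)
RR = 1368 ms = 1.368 s
HR = 60 / 1.368 = 43.86 bpm


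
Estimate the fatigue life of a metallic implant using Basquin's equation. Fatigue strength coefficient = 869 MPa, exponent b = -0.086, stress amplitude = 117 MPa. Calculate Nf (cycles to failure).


sigma_a = sigma_f' * (2Nf)^b
2Nf = (sigma_a/sigma_f')^(1/b)
2Nf = (117/869)^(1/-0.086)
2Nf = 1.3365209e+10
Nf = 6.6826e+09


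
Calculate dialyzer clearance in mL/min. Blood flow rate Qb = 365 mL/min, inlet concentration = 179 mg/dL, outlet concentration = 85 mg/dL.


K = Qb * (Cb_in - Cb_out) / Cb_in
K = 365 * (179 - 85) / 179
K = 191.7 mL/min


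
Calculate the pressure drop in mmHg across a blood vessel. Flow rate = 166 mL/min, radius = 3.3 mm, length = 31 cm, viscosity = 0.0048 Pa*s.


dP = 8*mu*L*Q / (pi*r^4)
Q = 166 mL/min = 2.76667e-06 m^3/s
dP = 88.3984 Pa = 88.3984 / 133.322 mmHg = 0.663 mmHg


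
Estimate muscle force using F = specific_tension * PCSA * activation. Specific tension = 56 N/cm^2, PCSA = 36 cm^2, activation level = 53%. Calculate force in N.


F = sigma * PCSA * activation
F = 56 * 36 * 0.53
F = 1068 N


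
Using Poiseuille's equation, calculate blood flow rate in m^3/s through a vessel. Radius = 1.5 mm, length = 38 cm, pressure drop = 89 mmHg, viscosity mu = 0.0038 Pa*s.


Q = pi*r^4*dP / (8*mu*L)
r = 0.0015 m, L = 0.38 m
dP = 89 mmHg = 11865.658 Pa
Q = 1.6336e-05 m^3/s


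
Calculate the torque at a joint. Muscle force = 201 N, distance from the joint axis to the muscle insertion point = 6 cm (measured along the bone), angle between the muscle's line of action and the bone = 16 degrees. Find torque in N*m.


Torque = F * d * sin(theta)   (moment arm = d*sin(theta))
d = 6 cm = 0.06 m
Torque = 201 * 0.06 * sin(16)
Torque = 3.324 N*m


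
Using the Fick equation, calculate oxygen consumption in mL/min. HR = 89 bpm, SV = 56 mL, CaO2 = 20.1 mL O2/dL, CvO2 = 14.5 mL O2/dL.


CO = HR*SV = 89*56/1000 = 4.984 L/min
a-v O2 diff = 20.1 - 14.5 = 5.6 mL/dL
VO2 = CO * (CaO2-CvO2) * 10 dL/L
VO2 = 4.984 * 5.6 * 10
VO2 = 279.1 mL/min


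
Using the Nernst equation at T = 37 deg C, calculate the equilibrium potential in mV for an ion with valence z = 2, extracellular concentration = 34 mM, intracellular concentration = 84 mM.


E = (RT/(zF)) * ln(C_out/C_in)
T = 37 + 273.15 = 310.15 K
E = (8.314 * 310.15 / (2 * 96485)) * ln(34/84)
E = -12.09 mV


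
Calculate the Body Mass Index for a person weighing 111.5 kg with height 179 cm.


BMI = weight / height^2
height = 179 cm = 1.79 m
BMI = 111.5 / 1.79^2
BMI = 34.8 kg/m^2


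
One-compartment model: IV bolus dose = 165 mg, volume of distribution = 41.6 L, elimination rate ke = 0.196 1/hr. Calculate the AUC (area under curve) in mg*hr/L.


C0 = Dose/Vd = 165/41.6 = 3.96635 mg/L
AUC = C0/ke = 3.96635/0.196
AUC = 20.24 mg*hr/L


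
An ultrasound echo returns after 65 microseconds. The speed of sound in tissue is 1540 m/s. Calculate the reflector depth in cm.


depth = c * t / 2
t = 65 us = 6.5000e-05 s
depth = 1540 * 6.5000e-05 / 2
depth = 0.05005 m = 5.005 cm


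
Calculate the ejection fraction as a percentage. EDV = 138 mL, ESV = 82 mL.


SV = EDV - ESV = 138 - 82 = 56 mL
EF = SV/EDV * 100 = 56/138 * 100
EF = 40.58%


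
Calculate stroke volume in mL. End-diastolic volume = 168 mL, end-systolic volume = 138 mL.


SV = EDV - ESV
SV = 168 - 138
SV = 30 mL


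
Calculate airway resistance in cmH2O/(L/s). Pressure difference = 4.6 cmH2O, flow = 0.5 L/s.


R = dP / flow
R = 4.6 / 0.5
R = 9.2 cmH2O/(L/s)


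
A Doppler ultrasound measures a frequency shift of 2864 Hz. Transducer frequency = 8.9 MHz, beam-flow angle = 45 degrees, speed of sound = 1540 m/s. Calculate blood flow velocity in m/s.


v = fd * c / (2 * f0 * cos(theta))
v = 2864 * 1540 / (2 * 8.9000e+06 * cos(45))
v = 0.3504 m/s


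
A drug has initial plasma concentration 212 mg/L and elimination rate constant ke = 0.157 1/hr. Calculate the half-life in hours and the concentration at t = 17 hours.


t_half = ln(2) / ke = 0.693147 / 0.157 = 4.415 hr
C(t) = C0 * exp(-ke*t) = 212 * exp(-0.157*17)
C(17) = 14.7 mg/L


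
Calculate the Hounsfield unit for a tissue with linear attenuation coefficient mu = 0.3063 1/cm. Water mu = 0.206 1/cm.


HU = ((mu_tissue - mu_water) / mu_water) * 1000
HU = ((0.3063 - 0.206) / 0.206) * 1000
HU = 486.9


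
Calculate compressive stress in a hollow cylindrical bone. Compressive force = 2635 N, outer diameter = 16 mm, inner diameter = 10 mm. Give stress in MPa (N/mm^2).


A = pi*(r_o^2 - r_i^2)
r_o = 8 mm, r_i = 5 mm
A = 122.522 mm^2
sigma = F/A = 2635 / 122.522
sigma = 21.51 MPa


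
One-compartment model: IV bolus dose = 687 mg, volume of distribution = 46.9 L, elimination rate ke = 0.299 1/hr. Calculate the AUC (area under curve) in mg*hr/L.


C0 = Dose/Vd = 687/46.9 = 14.6482 mg/L
AUC = C0/ke = 14.6482/0.299
AUC = 48.99 mg*hr/L


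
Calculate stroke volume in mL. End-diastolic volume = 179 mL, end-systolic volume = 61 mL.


SV = EDV - ESV
SV = 179 - 61
SV = 118 mL


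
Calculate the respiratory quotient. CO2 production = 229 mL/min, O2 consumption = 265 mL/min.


RQ = VCO2 / VO2
RQ = 229 / 265
RQ = 0.8642


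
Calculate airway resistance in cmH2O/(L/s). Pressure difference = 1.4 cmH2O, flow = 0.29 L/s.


R = dP / flow
R = 1.4 / 0.29
R = 4.828 cmH2O/(L/s)


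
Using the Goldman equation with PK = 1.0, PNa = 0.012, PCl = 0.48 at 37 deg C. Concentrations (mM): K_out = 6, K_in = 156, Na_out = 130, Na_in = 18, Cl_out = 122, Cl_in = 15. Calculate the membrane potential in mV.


Vm = (RT/F)*ln((PK*Ko + PNa*Nao + PCl*Cli)/(PK*Ki + PNa*Nai + PCl*Clo))
Numer = 14.76, Denom = 214.776
Vm = -71.56 mV


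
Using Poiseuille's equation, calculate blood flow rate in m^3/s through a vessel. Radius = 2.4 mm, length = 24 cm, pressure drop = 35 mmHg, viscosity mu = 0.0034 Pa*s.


Q = pi*r^4*dP / (8*mu*L)
r = 0.0024 m, L = 0.24 m
dP = 35 mmHg = 4666.27 Pa
Q = 7.4505e-05 m^3/s


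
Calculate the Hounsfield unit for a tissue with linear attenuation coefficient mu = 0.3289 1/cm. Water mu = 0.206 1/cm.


HU = ((mu_tissue - mu_water) / mu_water) * 1000
HU = ((0.3289 - 0.206) / 0.206) * 1000
HU = 596.6


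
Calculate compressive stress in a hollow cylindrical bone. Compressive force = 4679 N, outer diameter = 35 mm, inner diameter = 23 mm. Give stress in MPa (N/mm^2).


A = pi*(r_o^2 - r_i^2)
r_o = 17.5 mm, r_i = 11.5 mm
A = 546.637 mm^2
sigma = F/A = 4679 / 546.637
sigma = 8.56 MPa


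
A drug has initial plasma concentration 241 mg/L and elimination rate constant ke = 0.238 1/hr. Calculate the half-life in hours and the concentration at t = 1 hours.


t_half = ln(2) / ke = 0.693147 / 0.238 = 2.912 hr
C(t) = C0 * exp(-ke*t) = 241 * exp(-0.238*1)
C(1) = 190 mg/L


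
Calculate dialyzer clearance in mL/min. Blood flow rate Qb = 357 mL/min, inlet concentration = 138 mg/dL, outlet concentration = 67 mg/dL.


K = Qb * (Cb_in - Cb_out) / Cb_in
K = 357 * (138 - 67) / 138
K = 183.7 mL/min


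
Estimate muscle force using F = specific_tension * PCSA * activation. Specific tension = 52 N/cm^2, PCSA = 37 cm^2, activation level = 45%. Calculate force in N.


F = sigma * PCSA * activation
F = 52 * 37 * 0.45
F = 865.8 N


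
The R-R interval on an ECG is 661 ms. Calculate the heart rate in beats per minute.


HR = 60 / RR_interval(s)
RR = 661 ms = 0.661 s
HR = 60 / 0.661 = 90.77 bpm


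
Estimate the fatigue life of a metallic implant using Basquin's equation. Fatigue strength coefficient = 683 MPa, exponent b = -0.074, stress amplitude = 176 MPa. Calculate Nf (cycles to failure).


sigma_a = sigma_f' * (2Nf)^b
2Nf = (sigma_a/sigma_f')^(1/b)
2Nf = (176/683)^(1/-0.074)
2Nf = 90827362
Nf = 4.5414e+07


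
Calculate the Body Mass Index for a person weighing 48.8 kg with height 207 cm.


BMI = weight / height^2
height = 207 cm = 2.07 m
BMI = 48.8 / 2.07^2
BMI = 11.39 kg/m^2


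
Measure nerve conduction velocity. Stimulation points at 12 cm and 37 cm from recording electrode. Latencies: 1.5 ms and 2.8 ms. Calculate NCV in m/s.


Distance = (37 - 12) / 100 = 0.25 m
dt = (2.8 - 1.5) / 1000 = 0.0013 s
NCV = dist / dt = 192.3 m/s
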